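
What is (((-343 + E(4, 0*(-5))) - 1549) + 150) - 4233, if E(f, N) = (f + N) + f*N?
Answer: -5971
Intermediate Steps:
E(f, N) = N + f + N*f (E(f, N) = (N + f) + N*f = N + f + N*f)
(((-343 + E(4, 0*(-5))) - 1549) + 150) - 4233 = (((-343 + (0*(-5) + 4 + (0*(-5))*4)) - 1549) + 150) - 4233 = (((-343 + (0 + 4 + 0*4)) - 1549) + 150) - 4233 = (((-343 + (0 + 4 + 0)) - 1549) + 150) - 4233 = (((-343 + 4) - 1549) + 150) - 4233 = ((-339 - 1549) + 150) - 4233 = (-1888 + 150) - 4233 = -1738 - 4233 = -5971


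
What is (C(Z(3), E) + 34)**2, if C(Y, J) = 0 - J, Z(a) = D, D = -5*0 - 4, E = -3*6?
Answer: 2704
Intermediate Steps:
E = -18
D = -4 (D = 0 - 4 = -4)
Z(a) = -4
C(Y, J) = -J
(C(Z(3), E) + 34)**2 = (-1*(-18) + 34)**2 = (18 + 34)**2 = 52**2 = 2704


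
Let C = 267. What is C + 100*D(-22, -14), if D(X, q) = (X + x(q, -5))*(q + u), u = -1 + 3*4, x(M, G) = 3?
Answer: 5967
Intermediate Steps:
u = 11 (u = -1 + 12 = 11)
D(X, q) = (3 + X)*(11 + q) (D(X, q) = (X + 3)*(q + 11) = (3 + X)*(11 + q))
C + 100*D(-22, -14) = 267 + 100*(33 + 3*(-14) + 11*(-22) - 22*(-14)) = 267 + 100*(33 - 42 - 242 + 308) = 267 + 100*57 = 267 + 5700 = 5967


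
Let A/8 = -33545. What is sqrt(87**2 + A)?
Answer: I*sqrt(260791) ≈ 510.68*I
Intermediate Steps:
A = -268360 (A = 8*(-33545) = -268360)
sqrt(87**2 + A) = sqrt(87**2 - 268360) = sqrt(7569 - 268360) = sqrt(-260791) = I*sqrt(260791)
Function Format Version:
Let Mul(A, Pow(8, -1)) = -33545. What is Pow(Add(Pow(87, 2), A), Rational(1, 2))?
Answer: Mul(I, Pow(260791, Rational(1, 2))) ≈ Mul(510.68, I)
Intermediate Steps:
A = -268360 (A = Mul(8, -33545) = -268360)
Pow(Add(Pow(87, 2), A), Rational(1, 2)) = Pow(Add(Pow(87, 2), -268360), Rational(1, 2)) = Pow(Add(7569, -268360), Rational(1, 2)) = Pow(-260791, Rational(1, 2)) = Mul(I, Pow(260791, Rational(1, 2)))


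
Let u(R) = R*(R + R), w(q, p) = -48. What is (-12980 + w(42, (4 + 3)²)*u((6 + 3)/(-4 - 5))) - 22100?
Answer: -35176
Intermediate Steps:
u(R) = 2*R² (u(R) = R*(2*R) = 2*R²)
(-12980 + w(42, (4 + 3)²)*u((6 + 3)/(-4 - 5))) - 22100 = (-12980 - 96*((6 + 3)/(-4 - 5))²) - 22100 = (-12980 - 96*(9/(-9))²) - 22100 = (-12980 - 96*(9*(-⅑))²) - 22100 = (-12980 - 96*(-1)²) - 22100 = (-12980 - 96) - 22100 = -13076 - 22100 = -35176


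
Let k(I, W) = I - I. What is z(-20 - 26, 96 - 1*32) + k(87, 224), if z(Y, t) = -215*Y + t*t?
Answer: 13986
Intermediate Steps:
k(I, W) = 0
z(Y, t) = t**2 - 215*Y (z(Y, t) = -215*Y + t**2 = t**2 - 215*Y)
z(-20 - 26, 96 - 1*32) + k(87, 224) = ((96 - 1*32)**2 - 215*(-20 - 26)) + 0 = ((96 - 32)**2 - 215*(-46)) + 0 = (64**2 + 9890) + 0 = (4096 + 9890) + 0 = 13986 + 0 = 13986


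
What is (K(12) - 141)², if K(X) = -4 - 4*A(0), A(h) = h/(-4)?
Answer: 21025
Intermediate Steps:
A(h) = -h/4 (A(h) = h*(-¼) = -h/4)
K(X) = -4 (K(X) = -4 - (-1)*0 = -4 - 4*0 = -4 + 0 = -4)
(K(12) - 141)² = (-4 - 141)² = (-145)² = 21025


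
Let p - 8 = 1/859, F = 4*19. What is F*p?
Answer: 522348/859 ≈ 608.09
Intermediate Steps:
F = 76
p = 6873/859 (p = 8 + 1/859 = 6873/859 ≈ 8.0012)
F*p = 76*(6873/859) = 522348/859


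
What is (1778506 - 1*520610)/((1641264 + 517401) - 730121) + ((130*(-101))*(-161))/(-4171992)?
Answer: 34813906733/93123033432 ≈ 0.37385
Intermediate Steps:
(1778506 - 1*520610)/((1641264 + 517401) - 730121) + ((130*(-101))*(-161))/(-4171992) = (1778506 - 520610)/(2158665 - 730121) - 13130*(-161)*(-1/4171992) = 1257896/1428544 + 2113930*(-1/4171992) = 1257896*(1/1428544) - 1056965/2085996 = 157237/178568 - 1056965/2085996 = 34813906733/93123033432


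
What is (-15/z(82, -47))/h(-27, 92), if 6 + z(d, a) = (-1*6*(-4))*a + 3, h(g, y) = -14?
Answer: -5/5278 ≈ -0.00094733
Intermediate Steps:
z(d, a) = -3 + 24*a (z(d, a) = -6 + ((-1*6*(-4))*a + 3) = -6 + ((-6*(-4))*a + 3) = -6 + (24*a + 3) = -6 + (3 + 24*a) = -3 + 24*a)
(-15/z(82, -47))/h(-27, 92) = -15/(-3 + 24*(-47))/(-14) = -15/(-3 - 1128)*(-1/14) = -15/(-1131)*(-1/14) = -15*(-1/1131)*(-1/14) = (5/377)*(-1/14) = -5/5278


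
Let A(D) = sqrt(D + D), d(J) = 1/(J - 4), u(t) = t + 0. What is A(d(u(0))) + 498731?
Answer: 498731 + I*sqrt(2)/2 ≈ 4.9873e+5 + 0.70711*I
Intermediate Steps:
u(t) = t
d(J) = 1/(-4 + J)
A(D) = sqrt(2)*sqrt(D) (A(D) = sqrt(2*D) = sqrt(2)*sqrt(D))
A(d(u(0))) + 498731 = sqrt(2)*sqrt(1/(-4 + 0)) + 498731 = sqrt(2)*sqrt(1/(-4)) + 498731 = sqrt(2)*sqrt(-1/4) + 498731 = sqrt(2)*(I/2) + 498731 = I*sqrt(2)/2 + 498731 = 498731 + I*sqrt(2)/2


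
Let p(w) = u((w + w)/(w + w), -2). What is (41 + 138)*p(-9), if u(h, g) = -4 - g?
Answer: -358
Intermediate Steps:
p(w) = -2 (p(w) = -4 - 1*(-2) = -4 + 2 = -2)
(41 + 138)*p(-9) = (41 + 138)*(-2) = 179*(-2) = -358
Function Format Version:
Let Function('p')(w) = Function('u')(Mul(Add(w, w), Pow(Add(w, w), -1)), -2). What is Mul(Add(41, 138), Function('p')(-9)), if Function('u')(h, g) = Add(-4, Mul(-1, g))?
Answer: -358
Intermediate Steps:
Function('p')(w) = -2 (Function('p')(w) = Add(-4, Mul(-1, -2)) = Add(-4, 2) = -2)
Mul(Add(41, 138), Function('p')(-9)) = Mul(Add(41, 138), -2) = Mul(179, -2) = -358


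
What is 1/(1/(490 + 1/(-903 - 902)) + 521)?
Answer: 884449/460799734 ≈ 0.0019194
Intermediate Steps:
1/(1/(490 + 1/(-903 - 902)) + 521) = 1/(1/(490 + 1/(-1805)) + 521) = 1/(1/(490 - 1/1805) + 521) = 1/(1/(884449/1805) + 521) = 1/(1805/884449 + 521) = 1/(460799734/884449) = 884449/460799734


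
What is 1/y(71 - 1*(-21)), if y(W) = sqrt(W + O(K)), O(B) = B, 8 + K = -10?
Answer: sqrt(74)/74 ≈ 0.11625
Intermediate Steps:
K = -18 (K = -8 - 10 = -18)
y(W) = sqrt(-18 + W) (y(W) = sqrt(W - 18) = sqrt(-18 + W))
1/y(71 - 1*(-21)) = 1/(sqrt(-18 + (71 - 1*(-21)))) = 1/(sqrt(-18 + (71 + 21))) = 1/(sqrt(-18 + 92)) = 1/(sqrt(74)) = sqrt(74)/74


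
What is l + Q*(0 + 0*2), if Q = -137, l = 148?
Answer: 148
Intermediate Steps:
l + Q*(0 + 0*2) = 148 - 137*(0 + 0*2) = 148 - 137*(0 + 0) = 148 - 137*0 = 148 + 0 = 148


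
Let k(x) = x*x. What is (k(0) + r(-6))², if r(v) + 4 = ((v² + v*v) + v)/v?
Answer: 225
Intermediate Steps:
k(x) = x²
r(v) = -4 + (v + 2*v²)/v (r(v) = -4 + ((v² + v*v) + v)/v = -4 + ((v² + v²) + v)/v = -4 + (2*v² + v)/v = -4 + (v + 2*v²)/v)
(k(0) + r(-6))² = (0² + (-3 + 2*(-6)))² = (0 + (-3 - 12))² = (0 - 15)² = (-15)² = 225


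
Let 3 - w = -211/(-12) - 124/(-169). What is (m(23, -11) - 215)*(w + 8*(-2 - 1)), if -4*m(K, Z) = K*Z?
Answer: 48399145/8112 ≈ 5966.4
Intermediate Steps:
m(K, Z) = -K*Z/4
w = -31063/2028 (w = 3 - (-211/(-12) - 124/(-169)) = 3 - (-211*(-1/12) - 124*(-1/169)) = 3 - (211/12 + 124/169) = 3 - 1*37147/2028 = 3 - 37147/2028 = -31063/2028 ≈ -15.317)
(m(23, -11) - 215)*(w + 8*(-2 - 1)) = (-¼*23*(-11) - 215)*(-31063/2028 + 8*(-2 - 1)) = (253/4 - 215)*(-31063/2028 + 8*(-3)) = -607*(-31063/2028 - 24)/4 = -607/4*(-79735/2028) = 48399145/8112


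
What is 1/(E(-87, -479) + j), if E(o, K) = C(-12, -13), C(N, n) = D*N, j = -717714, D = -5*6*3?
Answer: -1/716634 ≈ -1.3954e-6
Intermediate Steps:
D = -90 (D = -30*3 = -90)
C(N, n) = -90*N
E(o, K) = 1080 (E(o, K) = -90*(-12) = 1080)
1/(E(-87, -479) + j) = 1/(1080 - 717714) = 1/(-716634) = -1/716634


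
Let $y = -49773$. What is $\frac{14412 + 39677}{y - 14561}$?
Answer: $- \frac{54089}{64334} \approx -0.84075$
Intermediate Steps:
$\frac{14412 + 39677}{y - 14561} = \frac{14412 + 39677}{-49773 - 14561} = \frac{54089}{-64334} = 54089 \left(- \frac{1}{64334}\right) = - \frac{54089}{64334}$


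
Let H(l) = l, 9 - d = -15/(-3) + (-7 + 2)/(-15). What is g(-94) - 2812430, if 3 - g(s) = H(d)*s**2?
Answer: -8534477/3 ≈ -2.8448e+6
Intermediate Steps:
d = 11/3 (d = 9 - (-15/(-3) + (-7 + 2)/(-15)) = 9 - (-15*(-1/3) - 5*(-1/15)) = 9 - (5 + 1/3) = 9 - 1*16/3 = 9 - 16/3 = 11/3 ≈ 3.6667)
g(s) = 3 - 11*s**2/3
g(-94) - 2812430 = (3 - 11/3*(-94)**2) - 2812430 = (3 - 11/3*8836) - 2812430 = (3 - 97196/3) - 2812430 = -97187/3 - 2812430 = -8534477/3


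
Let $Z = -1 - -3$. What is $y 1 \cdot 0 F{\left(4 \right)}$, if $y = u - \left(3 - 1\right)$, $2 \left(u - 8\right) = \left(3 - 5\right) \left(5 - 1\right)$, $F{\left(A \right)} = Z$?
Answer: $0$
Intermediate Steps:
$Z = 2$ ($Z = -1 + 3 = 2$)
$F{\left(A \right)} = 2$
$u = 4$ ($u = 8 + \frac{\left(3 - 5\right) \left(5 - 1\right)}{2} = 8 + \frac{\left(-2\right) 4}{2} = 8 + \frac{1}{2} \left(-8\right) = 8 - 4 = 4$)
$y = 2$ ($y = 4 - \left(3 - 1\right) = 4 - 2 = 2$)
$y 1 \cdot 0 F{\left(4 \right)} = 2 \cdot 1 \cdot 0 \cdot 2 = 2 \cdot 0 \cdot 2 = 0 \cdot 2 = 0$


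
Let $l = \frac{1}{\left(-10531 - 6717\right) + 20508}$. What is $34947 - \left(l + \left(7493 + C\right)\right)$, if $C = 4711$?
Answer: $\frac{74142179}{3260} \approx 22743.0$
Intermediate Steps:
$l = \frac{1}{3260}$ ($l = \frac{1}{-17248 + 20508} = \frac{1}{3260} \approx 0.00030675$)
$34947 - \left(l + \left(7493 + C\right)\right) = 34947 - \left(\frac{1}{3260} + \left(7493 + 4711\right)\right) = 34947 - \left(\frac{1}{3260} + 12204\right) = 34947 - \frac{39785041}{3260} = \frac{74142179}{3260}$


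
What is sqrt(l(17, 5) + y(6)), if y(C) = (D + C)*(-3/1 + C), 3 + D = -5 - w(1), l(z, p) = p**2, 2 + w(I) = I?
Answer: sqrt(22) ≈ 4.6904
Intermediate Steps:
w(I) = -2 + I
D = -7 (D = -3 + (-5 - (-2 + 1)) = -3 + (-5 - 1*(-1)) = -3 + (-5 + 1) = -3 - 4 = -7)
y(C) = (-7 + C)*(-3 + C) (y(C) = (-7 + C)*(-3/1 + C) = (-7 + C)*(1*(-3) + C) = (-7 + C)*(-3 + C))
sqrt(l(17, 5) + y(6)) = sqrt(5**2 + (21 + 6**2 - 10*6)) = sqrt(25 + (21 + 36 - 60)) = sqrt(25 - 3) = sqrt(22)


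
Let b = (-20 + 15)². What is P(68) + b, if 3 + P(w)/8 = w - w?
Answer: 1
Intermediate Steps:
P(w) = -24 (P(w) = -24 + 8*(w - w) = -24 + 8*0 = -24 + 0 = -24)
b = 25 (b = (-5)² = 25)
P(68) + b = -24 + 25 = 1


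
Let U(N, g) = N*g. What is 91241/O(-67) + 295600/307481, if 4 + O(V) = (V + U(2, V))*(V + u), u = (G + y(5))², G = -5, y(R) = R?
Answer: 32034536721/4139616703 ≈ 7.7385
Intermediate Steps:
u = 0 (u = (-5 + 5)² = 0² = 0)
O(V) = -4 + 3*V² (O(V) = -4 + (V + 2*V)*(V + 0) = -4 + (3*V)*V = -4 + 3*V²)
91241/O(-67) + 295600/307481 = 91241/(-4 + 3*(-67)²) + 295600/307481 = 91241/(-4 + 3*4489) + 295600*(1/307481) = 91241/(-4 + 13467) + 295600/307481 = 91241/13463 + 295600/307481 = 32034536721/4139616703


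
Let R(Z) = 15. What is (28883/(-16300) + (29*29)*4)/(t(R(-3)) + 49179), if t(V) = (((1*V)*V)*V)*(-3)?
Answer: 54804317/636580200 ≈ 0.086092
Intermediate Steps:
t(V) = -3*V**3 (t(V) = ((V*V)*V)*(-3) = (V**2*V)*(-3) = V**3*(-3) = -3*V**3)
(28883/(-16300) + (29*29)*4)/(t(R(-3)) + 49179) = (28883/(-16300) + (29*29)*4)/(-3*15**3 + 49179) = (28883*(-1/16300) + 841*4)/(-3*3375 + 49179) = (-28883/16300 + 3364)/(-10125 + 49179) = (54804317/16300)/39054 = (54804317/16300)*(1/39054) = 54804317/636580200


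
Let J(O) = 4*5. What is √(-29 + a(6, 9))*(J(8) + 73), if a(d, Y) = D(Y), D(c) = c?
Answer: 186*I*√5 ≈ 415.91*I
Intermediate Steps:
a(d, Y) = Y
J(O) = 20
√(-29 + a(6, 9))*(J(8) + 73) = √(-29 + 9)*(20 + 73) = √(-20)*93 = (2*I*√5)*93 = 186*I*√5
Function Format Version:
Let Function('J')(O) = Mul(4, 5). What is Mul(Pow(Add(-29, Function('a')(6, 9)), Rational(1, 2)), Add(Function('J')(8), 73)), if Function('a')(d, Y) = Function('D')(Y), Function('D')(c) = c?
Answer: Mul(186, I, Pow(5, Rational(1, 2))) ≈ Mul(415.91, I)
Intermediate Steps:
Function('a')(d, Y) = Y
Function('J')(O) = 20
Mul(Pow(Add(-29, Function('a')(6, 9)), Rational(1, 2)), Add(Function('J')(8), 73)) = Mul(Pow(Add(-29, 9), Rational(1, 2)), Add(20, 73)) = Mul(Pow(-20, Rational(1, 2)), 93) = Mul(Mul(2, I, Pow(5, Rational(1, 2))), 93) = Mul(186, I, Pow(5, Rational(1, 2)))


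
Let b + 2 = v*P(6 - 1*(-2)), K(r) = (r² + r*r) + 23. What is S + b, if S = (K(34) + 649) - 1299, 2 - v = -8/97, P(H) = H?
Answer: 164867/97 ≈ 1699.7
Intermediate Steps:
K(r) = 23 + 2*r² (K(r) = (r² + r²) + 23 = 2*r² + 23 = 23 + 2*r²)
v = 202/97 (v = 2 - (-8)/97 = 2 - 1*(-8/97) = 2 + 8/97 = 202/97 ≈ 2.0825)
b = 1422/97 (b = -2 + 202*(6 - 1*(-2))/97 = -2 + 202*(6 + 2)/97 = -2 + (202/97)*8 = -2 + 1616/97 = 1422/97 ≈ 14.660)
S = 1685 (S = ((23 + 2*34²) + 649) - 1299 = ((23 + 2*1156) + 649) - 1299 = ((23 + 2312) + 649) - 1299 = (2335 + 649) - 1299 = 2984 - 1299 = 1685)
S + b = 1685 + 1422/97 = 164867/97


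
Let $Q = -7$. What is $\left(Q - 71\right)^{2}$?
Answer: $6084$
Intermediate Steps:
$\left(Q - 71\right)^{2} = \left(-7 - 71\right)^{2} = \left(-78\right)^{2} = 6084$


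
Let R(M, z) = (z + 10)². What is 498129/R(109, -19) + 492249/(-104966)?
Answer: 561792865/91422 ≈ 6145.0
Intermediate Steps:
R(M, z) = (10 + z)²
498129/R(109, -19) + 492249/(-104966) = 498129/((10 - 19)²) + 492249/(-104966) = 498129/((-9)²) + 492249*(-1/104966) = 498129/81 - 15879/3386 = 498129*(1/81) - 15879/3386 = 166043/27 - 15879/3386 = 561792865/91422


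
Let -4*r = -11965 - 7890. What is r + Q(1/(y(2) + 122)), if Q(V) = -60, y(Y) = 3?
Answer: 19615/4 ≈ 4903.8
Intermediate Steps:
r = 19855/4 (r = -(-11965 - 7890)/4 = -¼*(-19855) = 19855/4 ≈ 4963.8)
r + Q(1/(y(2) + 122)) = 19855/4 - 60 = 19615/4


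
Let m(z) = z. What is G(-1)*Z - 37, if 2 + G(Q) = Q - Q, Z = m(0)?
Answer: -37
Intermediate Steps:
Z = 0
G(Q) = -2 (G(Q) = -2 + (Q - Q) = -2 + 0 = -2)
G(-1)*Z - 37 = -2*0 - 37 = 0 - 37 = -37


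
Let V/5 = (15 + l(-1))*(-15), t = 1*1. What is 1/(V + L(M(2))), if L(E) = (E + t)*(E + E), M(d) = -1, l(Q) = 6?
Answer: -1/1575 ≈ -0.00063492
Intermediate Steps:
t = 1
L(E) = 2*E*(1 + E) (L(E) = (E + 1)*(E + E) = (1 + E)*(2*E) = 2*E*(1 + E))
V = -1575 (V = 5*((15 + 6)*(-15)) = 5*(21*(-15)) = 5*(-315) = -1575)
1/(V + L(M(2))) = 1/(-1575 + 2*(-1)*(1 - 1)) = 1/(-1575 + 2*(-1)*0) = 1/(-1575 + 0) = 1/(-1575) = -1/1575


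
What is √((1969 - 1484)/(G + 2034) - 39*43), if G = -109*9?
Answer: 2*I*√5737537/117 ≈ 40.946*I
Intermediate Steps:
G = -981
√((1969 - 1484)/(G + 2034) - 39*43) = √((1969 - 1484)/(-981 + 2034) - 39*43) = √(485/1053 - 1677) = √(-1765396/1053) = 2*I*√5737537/117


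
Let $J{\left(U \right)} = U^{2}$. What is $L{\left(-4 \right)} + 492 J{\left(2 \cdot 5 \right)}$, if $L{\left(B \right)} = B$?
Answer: $49196$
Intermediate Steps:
$L{\left(-4 \right)} + 492 J{\left(2 \cdot 5 \right)} = -4 + 492 \left(2 \cdot 5\right)^{2} = -4 + 492 \cdot 10^{2} = -4 + 492 \cdot 100 = -4 + 49200 = 49196$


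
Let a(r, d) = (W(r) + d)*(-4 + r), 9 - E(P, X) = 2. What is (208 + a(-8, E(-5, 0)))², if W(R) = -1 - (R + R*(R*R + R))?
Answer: 28472896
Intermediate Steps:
E(P, X) = 7 (E(P, X) = 9 - 1*2 = 9 - 2 = 7)
W(R) = -1 - R - R*(R + R²) (W(R) = -1 - (R + R*(R² + R)) = -1 - (R + R*(R + R²)) = -1 + (-R - R*(R + R²)) = -1 - R - R*(R + R²))
a(r, d) = (-4 + r)*(-1 + d - r - r² - r³) (a(r, d) = ((-1 - r - r² - r³) + d)*(-4 + r) = (-1 + d - r - r² - r³)*(-4 + r) = (-4 + r)*(-1 + d - r - r² - r³))
(208 + a(-8, E(-5, 0)))² = (208 + (4 - 1*(-8)⁴ - 4*7 + 3*(-8) + 3*(-8)² + 3*(-8)³ + 7*(-8)))² = (208 + (4 - 1*4096 - 28 - 24 + 3*64 + 3*(-512) - 56))² = (208 + (4 - 4096 - 28 - 24 + 192 - 1536 - 56))² = (208 - 5544)² = (-5336)² = 28472896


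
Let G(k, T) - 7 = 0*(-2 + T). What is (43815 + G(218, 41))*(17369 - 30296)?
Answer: -566486994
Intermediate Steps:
G(k, T) = 7 (G(k, T) = 7 + 0*(-2 + T) = 7 + 0 = 7)
(43815 + G(218, 41))*(17369 - 30296) = (43815 + 7)*(17369 - 30296) = 43822*(-12927) = -566486994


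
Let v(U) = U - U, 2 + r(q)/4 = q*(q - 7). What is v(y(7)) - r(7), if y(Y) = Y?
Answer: 8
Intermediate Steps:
r(q) = -8 + 4*q*(-7 + q) (r(q) = -8 + 4*(q*(q - 7)) = -8 + 4*(q*(-7 + q)) = -8 + 4*q*(-7 + q))
v(U) = 0
v(y(7)) - r(7) = 0 - (-8 - 28*7 + 4*7²) = 0 - (-8 - 196 + 4*49) = 0 - (-8 - 196 + 196) = 0 - 1*(-8) = 0 + 8 = 8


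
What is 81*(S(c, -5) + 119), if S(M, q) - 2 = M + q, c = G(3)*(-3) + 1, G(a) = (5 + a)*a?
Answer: 3645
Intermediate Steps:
G(a) = a*(5 + a)
c = -71 (c = (3*(5 + 3))*(-3) + 1 = (3*8)*(-3) + 1 = 24*(-3) + 1 = -72 + 1 = -71)
S(M, q) = 2 + M + q (S(M, q) = 2 + (M + q) = 2 + M + q)
81*(S(c, -5) + 119) = 81*((2 - 71 - 5) + 119) = 81*(-74 + 119) = 81*45 = 3645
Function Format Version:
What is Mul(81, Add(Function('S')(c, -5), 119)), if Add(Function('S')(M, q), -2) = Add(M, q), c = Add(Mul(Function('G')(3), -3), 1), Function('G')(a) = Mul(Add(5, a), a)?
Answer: 3645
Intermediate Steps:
Function('G')(a) = Mul(a, Add(5, a))
c = -71 (c = Add(Mul(Mul(3, Add(5, 3)), -3), 1) = Add(Mul(Mul(3, 8), -3), 1) = Add(Mul(24, -3), 1) = Add(-72, 1) = -71)
Function('S')(M, q) = Add(2, M, q) (Function('S')(M, q) = Add(2, Add(M, q)) = Add(2, M, q))
Mul(81, Add(Function('S')(c, -5), 119)) = Mul(81, Add(Add(2, -71, -5), 119)) = Mul(81, Add(-74, 119)) = Mul(81, 45) = 3645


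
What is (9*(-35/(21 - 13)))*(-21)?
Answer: 6615/8 ≈ 826.88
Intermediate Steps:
(9*(-35/(21 - 13)))*(-21) = (9*(-35/8))*(-21) = -315/8*(-21) = 6615/8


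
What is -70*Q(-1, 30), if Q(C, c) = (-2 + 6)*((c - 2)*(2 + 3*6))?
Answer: -156800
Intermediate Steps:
Q(C, c) = -160 + 80*c (Q(C, c) = 4*((-2 + c)*(2 + 18)) = 4*((-2 + c)*20) = 4*(-40 + 20*c) = -160 + 80*c)
-70*Q(-1, 30) = -70*(-160 + 80*30) = -70*(-160 + 2400) = -70*2240 = -156800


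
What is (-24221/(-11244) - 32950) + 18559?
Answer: -161788183/11244 ≈ -14389.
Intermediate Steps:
(-24221/(-11244) - 32950) + 18559 = (-24221*(-1/11244) - 32950) + 18559 = (24221/11244 - 32950) + 18559 = -370465579/11244 + 18559 = -161788183/11244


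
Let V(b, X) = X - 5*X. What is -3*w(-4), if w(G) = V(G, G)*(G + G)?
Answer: 384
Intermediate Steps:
V(b, X) = -4*X
w(G) = -8*G**2 (w(G) = (-4*G)*(G + G) = (-4*G)*(2*G) = -8*G**2)
-3*w(-4) = -(-24)*(-4)**2 = -(-24)*16 = -3*(-128) = 384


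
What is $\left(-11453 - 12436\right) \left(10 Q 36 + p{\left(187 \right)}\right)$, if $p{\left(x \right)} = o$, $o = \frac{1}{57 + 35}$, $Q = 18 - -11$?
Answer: $- \frac{22944930609}{92} \approx -2.494 \cdot 10^{8}$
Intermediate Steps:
$Q = 29$ ($Q = 18 + 11 = 29$)
$o = \frac{1}{92} \approx 0.01087$
$p{\left(x \right)} = \frac{1}{92}$
$\left(-11453 - 12436\right) \left(10 Q 36 + p{\left(187 \right)}\right) = \left(-11453 - 12436\right) \left(10 \cdot 29 \cdot 36 + \frac{1}{92}\right) = - 23889 \left(290 \cdot 36 + \frac{1}{92}\right) = - 23889 \left(10440 + \frac{1}{92}\right) = \left(-23889\right) \frac{960481}{92} = - \frac{22944930609}{92}$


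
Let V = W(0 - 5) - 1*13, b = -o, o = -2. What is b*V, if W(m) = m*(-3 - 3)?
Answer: 34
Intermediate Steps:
W(m) = -6*m (W(m) = m*(-6) = -6*m)
b = 2 (b = -1*(-2) = 2)
V = 17 (V = -6*(0 - 5) - 1*13 = -6*(-5) - 13 = 30 - 13 = 17)
b*V = 2*17 = 34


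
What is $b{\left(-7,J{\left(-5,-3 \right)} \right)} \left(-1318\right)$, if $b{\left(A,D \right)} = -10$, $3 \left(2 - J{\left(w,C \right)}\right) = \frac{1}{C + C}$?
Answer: $13180$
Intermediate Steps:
$J{\left(w,C \right)} = 2 - \frac{1}{6 C}$ ($J{\left(w,C \right)} = 2 - \frac{1}{3 \left(C + C\right)} = 2 - \frac{1}{3 \cdot 2 C} = 2 - \frac{\frac{1}{2} \frac{1}{C}}{3} = 2 - \frac{1}{6 C}$)
$b{\left(-7,J{\left(-5,-3 \right)} \right)} \left(-1318\right) = \left(-10\right) \left(-1318\right) = 13180$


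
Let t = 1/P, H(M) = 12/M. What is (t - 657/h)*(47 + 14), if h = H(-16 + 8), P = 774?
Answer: 20679793/774 ≈ 26718.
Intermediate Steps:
h = -3/2 (h = 12/(-16 + 8) = 12/(-8) = 12*(-1/8) = -3/2 ≈ -1.5000)
t = 1/774 ≈ 0.0012920
(t - 657/h)*(47 + 14) = (1/774 - 657/(-3/2))*(47 + 14) = (1/774 - 657*(-2/3))*61 = (1/774 + 438)*61 = (339013/774)*61 = 20679793/774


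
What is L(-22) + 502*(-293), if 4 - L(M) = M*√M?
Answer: -147082 + 22*I*√22 ≈ -1.4708e+5 + 103.19*I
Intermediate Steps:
L(M) = 4 - M^(3/2) (L(M) = 4 - M*√M = 4 - M^(3/2))
L(-22) + 502*(-293) = (4 - (-22)^(3/2)) + 502*(-293) = (4 - (-22)*I*√22) - 147086 = (4 + 22*I*√22) - 147086 = -147082 + 22*I*√22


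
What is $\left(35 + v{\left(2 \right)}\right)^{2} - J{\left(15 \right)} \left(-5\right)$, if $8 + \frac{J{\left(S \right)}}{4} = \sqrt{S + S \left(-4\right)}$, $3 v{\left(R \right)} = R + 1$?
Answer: $1136 + 60 i \sqrt{5} \approx 1136.0 + 134.16 i$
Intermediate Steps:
$v{\left(R \right)} = \frac{1}{3} + \frac{R}{3}$ ($v{\left(R \right)} = \frac{R + 1}{3} = \frac{1 + R}{3} = \frac{1}{3} + \frac{R}{3}$)
$J{\left(S \right)} = -32 + 4 \sqrt{3} \sqrt{- S}$ ($J{\left(S \right)} = -32 + 4 \sqrt{S + S \left(-4\right)} = -32 + 4 \sqrt{S - 4 S} = -32 + 4 \sqrt{- 3 S} = -32 + 4 \sqrt{3} \sqrt{- S}$)
$\left(35 + v{\left(2 \right)}\right)^{2} - J{\left(15 \right)} \left(-5\right) = \left(35 + \left(\frac{1}{3} + \frac{1}{3} \cdot 2\right)\right)^{2} - \left(-32 + 4 \sqrt{3} \sqrt{\left(-1\right) 15}\right) \left(-5\right) = \left(35 + \left(\frac{1}{3} + \frac{2}{3}\right)\right)^{2} - \left(-32 + 4 \sqrt{3} \sqrt{-15}\right) \left(-5\right) = \left(35 + 1\right)^{2} - \left(-32 + 4 \sqrt{3} i \sqrt{15}\right) \left(-5\right) = 36^{2} - \left(-32 + 12 i \sqrt{5}\right) \left(-5\right) = 1296 - \left(160 - 60 i \sqrt{5}\right) = 1136 + 60 i \sqrt{5}$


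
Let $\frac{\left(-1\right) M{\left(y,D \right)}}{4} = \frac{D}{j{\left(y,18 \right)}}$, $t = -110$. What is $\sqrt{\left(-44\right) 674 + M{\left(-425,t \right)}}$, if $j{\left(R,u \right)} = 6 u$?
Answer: $\frac{i \sqrt{2401806}}{9} \approx 172.2 i$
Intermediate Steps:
$M{\left(y,D \right)} = - \frac{D}{27}$ ($M{\left(y,D \right)} = - 4 \frac{D}{6 \cdot 18} = - 4 \frac{D}{108} = - \frac{D}{27}$)
$\sqrt{\left(-44\right) 674 + M{\left(-425,t \right)}} = \sqrt{\left(-44\right) 674 - - \frac{110}{27}} = \sqrt{-29656 + \frac{110}{27}} = \sqrt{- \frac{800602}{27}} = \frac{i \sqrt{2401806}}{9}$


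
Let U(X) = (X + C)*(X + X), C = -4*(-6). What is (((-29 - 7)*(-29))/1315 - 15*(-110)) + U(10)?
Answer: 3064994/1315 ≈ 2330.8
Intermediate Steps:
C = 24
U(X) = 2*X*(24 + X) (U(X) = (X + 24)*(X + X) = (24 + X)*(2*X) = 2*X*(24 + X))
(((-29 - 7)*(-29))/1315 - 15*(-110)) + U(10) = (((-29 - 7)*(-29))/1315 - 15*(-110)) + 2*10*(24 + 10) = (-36*(-29)*(1/1315) + 1650) + 2*10*34 = (1044*(1/1315) + 1650) + 680 = (1044/1315 + 1650) + 680 = 2170794/1315 + 680 = 3064994/1315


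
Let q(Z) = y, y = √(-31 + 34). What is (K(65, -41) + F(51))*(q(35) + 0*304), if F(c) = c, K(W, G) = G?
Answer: 10*√3 ≈ 17.320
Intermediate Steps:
y = √3 ≈ 1.7320
q(Z) = √3
(K(65, -41) + F(51))*(q(35) + 0*304) = (-41 + 51)*(√3 + 0*304) = 10*(√3 + 0) = 10*√3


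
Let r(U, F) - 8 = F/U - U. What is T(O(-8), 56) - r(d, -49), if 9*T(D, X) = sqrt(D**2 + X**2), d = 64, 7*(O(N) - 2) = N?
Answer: 3633/64 + 10*sqrt(1537)/63 ≈ 62.989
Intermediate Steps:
O(N) = 2 + N/7
r(U, F) = 8 - U + F/U (r(U, F) = 8 + (F/U - U) = 8 + (-U + F/U) = 8 - U + F/U)
T(D, X) = sqrt(D**2 + X**2)/9
T(O(-8), 56) - r(d, -49) = sqrt((2 + (1/7)*(-8))**2 + 56**2)/9 - (8 - 1*64 - 49/64) = sqrt((2 - 8/7)**2 + 3136)/9 - (8 - 64 - 49*1/64) = sqrt((6/7)**2 + 3136)/9 - (8 - 64 - 49/64) = sqrt(36/49 + 3136)/9 - 1*(-3633/64) = sqrt(153700/49)/9 + 3633/64 = (10*sqrt(1537)/7)/9 + 3633/64 = 10*sqrt(1537)/63 + 3633/64 = 3633/64 + 10*sqrt(1537)/63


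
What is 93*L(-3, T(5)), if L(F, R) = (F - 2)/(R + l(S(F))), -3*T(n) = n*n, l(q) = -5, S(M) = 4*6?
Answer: 279/8 ≈ 34.875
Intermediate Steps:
S(M) = 24
T(n) = -n**2/3 (T(n) = -n*n/3 = -n**2/3)
L(F, R) = (-2 + F)/(-5 + R) (L(F, R) = (F - 2)/(R - 5) = (-2 + F)/(-5 + R))
93*L(-3, T(5)) = 93*((-2 - 3)/(-5 - 1/3*5**2)) = 93*(-5/(-5 - 1/3*25)) = 93*(-5/(-5 - 25/3)) = 93*(-5/(-40/3)) = 93*(-3/40*(-5)) = 93*(3/8) = 279/8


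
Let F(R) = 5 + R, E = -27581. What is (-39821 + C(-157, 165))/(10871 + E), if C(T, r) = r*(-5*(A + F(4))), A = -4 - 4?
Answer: 20323/8355 ≈ 2.4324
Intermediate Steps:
A = -8
C(T, r) = -5*r (C(T, r) = r*(-5*(-8 + (5 + 4))) = r*(-5*(-8 + 9)) = r*(-5*1) = r*(-5) = -5*r)
(-39821 + C(-157, 165))/(10871 + E) = (-39821 - 5*165)/(10871 - 27581) = (-39821 - 825)/(-16710) = -40646*(-1/16710) = 20323/8355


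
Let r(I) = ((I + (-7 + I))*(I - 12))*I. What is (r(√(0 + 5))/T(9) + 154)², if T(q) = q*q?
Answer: 50600647/2187 + 2315972*√5/6561 ≈ 23926.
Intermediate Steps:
T(q) = q²
r(I) = I*(-12 + I)*(-7 + 2*I) (r(I) = ((-7 + 2*I)*(-12 + I))*I = ((-12 + I)*(-7 + 2*I))*I = I*(-12 + I)*(-7 + 2*I))
(r(√(0 + 5))/T(9) + 154)² = ((√(0 + 5)*(84 - 31*√(0 + 5) + 2*(√(0 + 5))²))/(9²) + 154)² = ((√5*(84 - 31*√5 + 2*(√5)²))/81 + 154)² = ((√5*(84 - 31*√5 + 2*5))*(1/81) + 154)² = ((√5*(84 - 31*√5 + 10))*(1/81) + 154)² = ((√5*(94 - 31*√5))*(1/81) + 154)² = (√5*(94 - 31*√5)/81 + 154)² = (154 + √5*(94 - 31*√5)/81)²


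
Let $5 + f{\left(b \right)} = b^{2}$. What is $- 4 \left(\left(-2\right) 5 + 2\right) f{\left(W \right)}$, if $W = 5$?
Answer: $640$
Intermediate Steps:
$f{\left(b \right)} = -5 + b^{2}$
$- 4 \left(\left(-2\right) 5 + 2\right) f{\left(W \right)} = - 4 \left(\left(-2\right) 5 + 2\right) \left(-5 + 5^{2}\right) = - 4 \left(-10 + 2\right) \left(-5 + 25\right) = \left(-4\right) \left(-8\right) 20 = 32 \cdot 20 = 640$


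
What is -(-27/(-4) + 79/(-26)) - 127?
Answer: -6797/52 ≈ -130.71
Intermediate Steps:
-(-27/(-4) + 79/(-26)) - 127 = -(-27*(-¼) + 79*(-1/26)) - 127 = -(27/4 - 79/26) - 127 = -1*193/52 - 127 = -193/52 - 127 = -6797/52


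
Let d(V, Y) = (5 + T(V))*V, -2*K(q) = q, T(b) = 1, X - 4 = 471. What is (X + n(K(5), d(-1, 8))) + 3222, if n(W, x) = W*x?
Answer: 3712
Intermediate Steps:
X = 475 (X = 4 + 471 = 475)
K(q) = -q/2
d(V, Y) = 6*V (d(V, Y) = (5 + 1)*V = 6*V)
(X + n(K(5), d(-1, 8))) + 3222 = (475 + (-1/2*5)*(6*(-1))) + 3222 = (475 - 5/2*(-6)) + 3222 = (475 + 15) + 3222 = 490 + 3222 = 3712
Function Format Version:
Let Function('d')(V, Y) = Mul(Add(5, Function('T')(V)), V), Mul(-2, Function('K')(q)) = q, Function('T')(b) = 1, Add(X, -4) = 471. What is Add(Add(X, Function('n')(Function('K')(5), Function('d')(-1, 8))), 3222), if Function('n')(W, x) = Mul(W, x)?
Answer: 3712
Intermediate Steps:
X = 475 (X = Add(4, 471) = 475)
Function('K')(q) = Mul(Rational(-1, 2), q)
Function('d')(V, Y) = Mul(6, V) (Function('d')(V, Y) = Mul(Add(5, 1), V) = Mul(6, V))
Add(Add(X, Function('n')(Function('K')(5), Function('d')(-1, 8))), 3222) = Add(Add(475, Mul(Mul(Rational(-1, 2), 5), Mul(6, -1))), 3222) = Add(Add(475, Mul(Rational(-5, 2), -6)), 3222) = Add(Add(475, 15), 3222) = Add(490, 3222) = 3712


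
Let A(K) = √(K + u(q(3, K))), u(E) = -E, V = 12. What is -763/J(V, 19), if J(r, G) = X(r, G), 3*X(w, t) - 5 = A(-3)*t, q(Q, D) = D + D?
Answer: 11445/1058 - 43491*√3/1058 ≈ -60.381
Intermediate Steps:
q(Q, D) = 2*D
A(K) = √(-K) (A(K) = √(K - 2*K) = √(-K))
X(w, t) = 5/3 + t*√3/3 (X(w, t) = 5/3 + (√(-1*(-3))*t)/3 = 5/3 + (√3*t)/3 = 5/3 + (t*√3)/3 = 5/3 + t*√3/3)
J(r, G) = 5/3 + G*√3/3
-763/J(V, 19) = -763/(5/3 + (⅓)*19*√3) = -763/(5/3 + 19*√3/3)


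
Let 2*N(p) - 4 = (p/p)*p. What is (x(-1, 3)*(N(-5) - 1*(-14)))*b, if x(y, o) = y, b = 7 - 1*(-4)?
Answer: -297/2 ≈ -148.50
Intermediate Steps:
b = 11 (b = 7 + 4 = 11)
N(p) = 2 + p/2 (N(p) = 2 + ((p/p)*p)/2 = 2 + (1*p)/2 = 2 + p/2)
(x(-1, 3)*(N(-5) - 1*(-14)))*b = -((2 + (½)*(-5)) - 1*(-14))*11 = -((2 - 5/2) + 14)*11 = -(-½ + 14)*11 = -1*27/2*11 = -27/2*11 = -297/2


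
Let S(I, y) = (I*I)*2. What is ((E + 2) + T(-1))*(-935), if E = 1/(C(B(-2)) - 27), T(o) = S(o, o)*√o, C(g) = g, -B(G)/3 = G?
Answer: -38335/21 - 1870*I ≈ -1825.5 - 1870.0*I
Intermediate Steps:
B(G) = -3*G
S(I, y) = 2*I² (S(I, y) = I²*2 = 2*I²)
T(o) = 2*o^(5/2) (T(o) = (2*o²)*√o = 2*o^(5/2))
E = -1/21 (E = 1/(-3*(-2) - 27) = 1/(6 - 27) = 1/(-21) = -1/21 ≈ -0.047619)
((E + 2) + T(-1))*(-935) = ((-1/21 + 2) + 2*(-1)^(5/2))*(-935) = (41/21 + 2*I)*(-935) = -38335/21 - 1870*I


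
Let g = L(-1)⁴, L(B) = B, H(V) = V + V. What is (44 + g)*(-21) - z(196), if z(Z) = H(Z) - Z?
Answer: -1141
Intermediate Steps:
H(V) = 2*V
z(Z) = Z (z(Z) = 2*Z - Z = Z)
g = 1 (g = (-1)⁴ = 1)
(44 + g)*(-21) - z(196) = (44 + 1)*(-21) - 1*196 = 45*(-21) - 196 = -945 - 196 = -1141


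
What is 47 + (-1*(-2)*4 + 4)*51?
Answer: 659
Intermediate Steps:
47 + (-1*(-2)*4 + 4)*51 = 47 + (2*4 + 4)*51 = 47 + (8 + 4)*51 = 47 + 12*51 = 47 + 612 = 659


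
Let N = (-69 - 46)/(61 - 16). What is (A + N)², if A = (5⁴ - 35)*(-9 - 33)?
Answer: 49748179849/81 ≈ 6.1417e+8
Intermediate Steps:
N = -23/9 (N = -115/45 = -115*1/45 = -23/9 ≈ -2.5556)
A = -24780 (A = (625 - 35)*(-42) = 590*(-42) = -24780)
(A + N)² = (-24780 - 23/9)² = (-223043/9)² = 49748179849/81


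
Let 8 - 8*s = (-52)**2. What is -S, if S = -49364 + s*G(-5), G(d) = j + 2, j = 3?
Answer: 51049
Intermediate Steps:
s = -337 (s = 1 - 1/8*(-52)**2 = 1 - 1/8*2704 = 1 - 338 = -337)
G(d) = 5 (G(d) = 3 + 2 = 5)
S = -51049 (S = -49364 - 337*5 = -49364 - 1685 = -51049)
-S = -1*(-51049) = 51049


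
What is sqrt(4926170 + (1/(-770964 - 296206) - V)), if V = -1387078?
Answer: sqrt(7189853904833240030)/1067170 ≈ 2512.6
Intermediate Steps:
sqrt(4926170 + (1/(-770964 - 296206) - V)) = sqrt(4926170 + (1/(-770964 - 296206) - 1*(-1387078))) = sqrt(4926170 + (1/(-1067170) + 1387078)) = sqrt(4926170 + (-1/1067170 + 1387078)) = sqrt(4926170 + 1480248029259/1067170) = sqrt(6737308868159/1067170) = sqrt(7189853904833240030)/1067170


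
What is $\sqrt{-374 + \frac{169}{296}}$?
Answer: $\frac{i \sqrt{8179590}}{148} \approx 19.324 i$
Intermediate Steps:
$\sqrt{-374 + \frac{169}{296}} = \sqrt{- \frac{110535}{296}} = \frac{i \sqrt{8179590}}{148}$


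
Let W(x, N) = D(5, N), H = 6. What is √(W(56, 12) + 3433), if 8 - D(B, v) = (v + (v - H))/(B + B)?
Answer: 2*√21495/5 ≈ 58.645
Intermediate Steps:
D(B, v) = 8 - (-6 + 2*v)/(2*B) (D(B, v) = 8 - (v + (v - 1*6))/(B + B) = 8 - (v + (v - 6))/(2*B) = 8 - (v + (-6 + v))*1/(2*B) = 8 - (-6 + 2*v)*1/(2*B) = 8 - (-6 + 2*v)/(2*B))
W(x, N) = 43/5 - N/5 (W(x, N) = (3 - N + 8*5)/5 = (3 - N + 40)/5 = (43 - N)/5 = 43/5 - N/5)
√(W(56, 12) + 3433) = √((43/5 - ⅕*12) + 3433) = √((43/5 - 12/5) + 3433) = √(31/5 + 3433) = √(17196/5) = 2*√21495/5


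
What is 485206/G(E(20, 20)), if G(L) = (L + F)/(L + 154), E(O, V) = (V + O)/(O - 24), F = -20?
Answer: -11644944/5 ≈ -2.3290e+6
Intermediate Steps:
E(O, V) = (O + V)/(-24 + O)
G(L) = (-20 + L)/(154 + L) (G(L) = (L - 20)/(L + 154) = (-20 + L)/(154 + L))
485206/G(E(20, 20)) = 485206/(((-20 + (20 + 20)/(-24 + 20))/(154 + (20 + 20)/(-24 + 20)))) = 485206/(((-20 + 40/(-4))/(154 + 40/(-4)))) = 485206/(((-20 - ¼*40)/(154 - ¼*40))) = 485206/(((-20 - 10)/(154 - 10))) = 485206/((-30/144)) = 485206/(((1/144)*(-30))) = 485206/(-5/24) = 485206*(-24/5) = -11644944/5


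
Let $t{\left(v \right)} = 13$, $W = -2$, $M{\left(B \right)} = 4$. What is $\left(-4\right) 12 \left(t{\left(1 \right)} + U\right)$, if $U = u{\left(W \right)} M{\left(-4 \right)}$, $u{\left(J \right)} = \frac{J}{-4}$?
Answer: $-720$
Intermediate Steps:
$u{\left(J \right)} = - \frac{J}{4}$ ($u{\left(J \right)} = J \left(- \frac{1}{4}\right) = - \frac{J}{4}$)
$U = 2$ ($U = \left(- \frac{1}{4}\right) \left(-2\right) 4 = \frac{1}{2} \cdot 4 = 2$)
$\left(-4\right) 12 \left(t{\left(1 \right)} + U\right) = \left(-4\right) 12 \left(13 + 2\right) = \left(-48\right) 15 = -720$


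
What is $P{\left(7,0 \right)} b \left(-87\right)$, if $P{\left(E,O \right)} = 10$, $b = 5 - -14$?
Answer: $-16530$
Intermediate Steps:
$b = 19$ ($b = 5 + 14 = 19$)
$P{\left(7,0 \right)} b \left(-87\right) = 10 \cdot 19 \left(-87\right) = 190 \left(-87\right) = -16530$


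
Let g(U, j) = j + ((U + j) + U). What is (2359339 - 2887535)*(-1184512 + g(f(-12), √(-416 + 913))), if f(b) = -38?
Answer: 625694643248 - 1056392*√497 ≈ 6.2567e+11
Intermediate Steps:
g(U, j) = 2*U + 2*j (g(U, j) = j + (j + 2*U) = 2*U + 2*j)
(2359339 - 2887535)*(-1184512 + g(f(-12), √(-416 + 913))) = (2359339 - 2887535)*(-1184512 + (2*(-38) + 2*√(-416 + 913))) = -528196*(-1184512 + (-76 + 2*√497)) = -528196*(-1184588 + 2*√497) = 625694643248 - 1056392*√497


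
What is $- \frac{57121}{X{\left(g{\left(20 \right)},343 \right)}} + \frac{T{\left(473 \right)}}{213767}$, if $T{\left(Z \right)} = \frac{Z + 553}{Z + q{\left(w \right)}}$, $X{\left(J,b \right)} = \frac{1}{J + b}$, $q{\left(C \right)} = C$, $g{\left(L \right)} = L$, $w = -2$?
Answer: $- \frac{695893438735395}{33561419} \approx -2.0735 \cdot 10^{7}$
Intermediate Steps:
$T{\left(Z \right)} = \frac{553 + Z}{-2 + Z}$ ($T{\left(Z \right)} = \frac{Z + 553}{Z - 2} = \frac{553 + Z}{-2 + Z}$)
$- \frac{57121}{X{\left(g{\left(20 \right)},343 \right)}} + \frac{T{\left(473 \right)}}{213767} = - \frac{57121}{\frac{1}{20 + 343}} + \frac{\frac{1}{-2 + 473} \left(553 + 473\right)}{213767} = - \frac{57121}{\frac{1}{363}} + \frac{1}{471} \cdot 1026 \cdot \frac{1}{213767} = - 57121 \frac{1}{\frac{1}{363}} + \frac{1}{471} \cdot 1026 \cdot \frac{1}{213767} = \left(-57121\right) 363 + \frac{342}{157} \cdot \frac{1}{213767} = -20734923 + \frac{342}{33561419} = - \frac{695893438735395}{33561419}$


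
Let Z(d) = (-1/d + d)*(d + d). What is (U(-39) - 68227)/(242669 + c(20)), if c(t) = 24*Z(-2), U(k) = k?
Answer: -68266/242813 ≈ -0.28115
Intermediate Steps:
Z(d) = 2*d*(d - 1/d) (Z(d) = (d - 1/d)*(2*d) = 2*d*(d - 1/d))
c(t) = 144 (c(t) = 24*(-2 + 2*(-2)²) = 24*(-2 + 2*4) = 24*(-2 + 8) = 24*6 = 144)
(U(-39) - 68227)/(242669 + c(20)) = (-39 - 68227)/(242669 + 144) = -68266/242813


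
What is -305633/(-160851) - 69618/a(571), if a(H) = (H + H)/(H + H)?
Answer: -11197819285/160851 ≈ -69616.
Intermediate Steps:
a(H) = 1 (a(H) = (2*H)/((2*H)) = (2*H)*(1/(2*H)) = 1)
-305633/(-160851) - 69618/a(571) = -305633/(-160851) - 69618/1 = -305633*(-1/160851) - 69618*1 = 305633/160851 - 69618 = -11197819285/160851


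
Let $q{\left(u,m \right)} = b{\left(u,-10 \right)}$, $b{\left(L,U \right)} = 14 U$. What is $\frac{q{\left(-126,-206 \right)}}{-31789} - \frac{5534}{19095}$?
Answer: $- \frac{173247026}{607010955} \approx -0.28541$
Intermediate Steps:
$q{\left(u,m \right)} = -140$ ($q{\left(u,m \right)} = 14 \left(-10\right) = -140$)
$\frac{q{\left(-126,-206 \right)}}{-31789} - \frac{5534}{19095} = - \frac{140}{-31789} - \frac{5534}{19095} = \left(-140\right) \left(- \frac{1}{31789}\right) - \frac{5534}{19095} = \frac{140}{31789} - \frac{5534}{19095} = - \frac{173247026}{607010955}$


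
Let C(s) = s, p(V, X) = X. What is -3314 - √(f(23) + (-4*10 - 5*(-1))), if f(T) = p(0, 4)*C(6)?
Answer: -3314 - I*√11 ≈ -3314.0 - 3.3166*I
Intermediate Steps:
f(T) = 24 (f(T) = 4*6 = 24)
-3314 - √(f(23) + (-4*10 - 5*(-1))) = -3314 - √(24 + (-4*10 - 5*(-1))) = -3314 - √(24 + (-40 + 5)) = -3314 - √(24 - 35) = -3314 - √(-11) = -3314 - I*√11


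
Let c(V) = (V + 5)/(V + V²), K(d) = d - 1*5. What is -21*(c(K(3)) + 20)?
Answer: -903/2 ≈ -451.50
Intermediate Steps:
K(d) = -5 + d (K(d) = d - 5 = -5 + d)
c(V) = (5 + V)/(V + V²)
-21*(c(K(3)) + 20) = -21*((5 + (-5 + 3))/((-5 + 3)*(1 + (-5 + 3))) + 20) = -21*((5 - 2)/((-2)*(1 - 2)) + 20) = -21*(-½*3/(-1) + 20) = -21*(-½*(-1)*3 + 20) = -21*(3/2 + 20) = -21*43/2 = -903/2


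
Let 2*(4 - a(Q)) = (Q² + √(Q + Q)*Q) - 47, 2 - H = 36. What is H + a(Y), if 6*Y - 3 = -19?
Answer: -181/18 + 16*I*√3/9 ≈ -10.056 + 3.0792*I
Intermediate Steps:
Y = -8/3 (Y = ½ + (⅙)*(-19) = ½ - 19/6 = -8/3 ≈ -2.6667)
H = -34 (H = 2 - 1*36 = 2 - 36 = -34)
a(Q) = 55/2 - Q²/2 - √2*Q^(3/2)/2 (a(Q) = 4 - ((Q² + √(Q + Q)*Q) - 47)/2 = 4 - ((Q² + √(2*Q)*Q) - 47)/2 = 4 - ((Q² + (√2*√Q)*Q) - 47)/2 = 4 - ((Q² + √2*Q^(3/2)) - 47)/2 = 4 - (-47 + Q² + √2*Q^(3/2))/2 = 4 + (47/2 - Q²/2 - √2*Q^(3/2)/2) = 55/2 - Q²/2 - √2*Q^(3/2)/2)
H + a(Y) = -34 + (55/2 - (-8/3)²/2 - √2*(-8/3)^(3/2)/2) = -34 + (55/2 - ½*64/9 - √2*(-16*I*√6/9)/2) = -34 + (55/2 - 32/9 + 16*I*√3/9) = -34 + (431/18 + 16*I*√3/9) = -181/18 + 16*I*√3/9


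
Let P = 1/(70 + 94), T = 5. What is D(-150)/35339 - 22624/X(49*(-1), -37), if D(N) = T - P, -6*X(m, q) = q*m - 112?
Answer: 37462798883/469443276 ≈ 79.803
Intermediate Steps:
P = 1/164 ≈ 0.0060976
X(m, q) = 56/3 - m*q/6 (X(m, q) = -(q*m - 112)/6 = -(m*q - 112)/6 = -(-112 + m*q)/6 = 56/3 - m*q/6)
D(N) = 819/164 (D(N) = 5 - 1*1/164 = 5 - 1/164 = 819/164)
D(-150)/35339 - 22624/X(49*(-1), -37) = (819/164)/35339 - 22624/(56/3 - ⅙*49*(-1)*(-37)) = (819/164)*(1/35339) - 22624/(56/3 - ⅙*(-49)*(-37)) = 819/5795596 - 22624/(56/3 - 1813/6) = 819/5795596 - 22624/(-567/2) = 819/5795596 - 22624*(-2/567) = 819/5795596 + 6464/81 = 37462798883/469443276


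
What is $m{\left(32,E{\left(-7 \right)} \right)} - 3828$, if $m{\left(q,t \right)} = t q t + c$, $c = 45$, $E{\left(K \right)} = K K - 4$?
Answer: $61017$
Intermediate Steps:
$E{\left(K \right)} = -4 + K^{2}$ ($E{\left(K \right)} = K^{2} - 4 = -4 + K^{2}$)
$m{\left(q,t \right)} = 45 + q t^{2}$ ($m{\left(q,t \right)} = t q t + 45 = q t t + 45 = q t^{2} + 45 = 45 + q t^{2}$)
$m{\left(32,E{\left(-7 \right)} \right)} - 3828 = \left(45 + 32 \left(-4 + \left(-7\right)^{2}\right)^{2}\right) - 3828 = \left(45 + 32 \left(-4 + 49\right)^{2}\right) - 3828 = \left(45 + 32 \cdot 45^{2}\right) - 3828 = \left(45 + 32 \cdot 2025\right) - 3828 = \left(45 + 64800\right) - 3828 = 64845 - 3828 = 61017$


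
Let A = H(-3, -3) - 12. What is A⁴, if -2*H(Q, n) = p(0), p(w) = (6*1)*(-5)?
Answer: 81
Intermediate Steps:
p(w) = -30 (p(w) = 6*(-5) = -30)
H(Q, n) = 15 (H(Q, n) = -½*(-30) = 15)
A = 3 (A = 15 - 12 = 3)
A⁴ = 3⁴ = 81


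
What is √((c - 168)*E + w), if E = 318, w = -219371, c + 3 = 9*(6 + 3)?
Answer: I*√247991 ≈ 497.99*I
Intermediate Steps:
c = 78 (c = -3 + 9*(6 + 3) = -3 + 9*9 = -3 + 81 = 78)
√((c - 168)*E + w) = √((78 - 168)*318 - 219371) = √(-90*318 - 219371) = √(-28620 - 219371) = √(-247991) = I*√247991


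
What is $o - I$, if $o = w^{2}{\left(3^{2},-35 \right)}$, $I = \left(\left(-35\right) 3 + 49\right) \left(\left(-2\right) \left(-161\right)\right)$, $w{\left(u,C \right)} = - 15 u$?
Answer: $36257$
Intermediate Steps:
$I = -18032$ ($I = \left(-105 + 49\right) 322 = \left(-56\right) 322 = -18032$)
$o = 18225$ ($o = \left(- 15 \cdot 3^{2}\right)^{2} = \left(\left(-15\right) 9\right)^{2} = \left(-135\right)^{2} = 18225$)
$o - I = 18225 - -18032 = 18225 + 18032 = 36257$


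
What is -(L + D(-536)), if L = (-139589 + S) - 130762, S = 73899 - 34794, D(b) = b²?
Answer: -56050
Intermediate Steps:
S = 39105
L = -231246 (L = (-139589 + 39105) - 130762 = -100484 - 130762 = -231246)
-(L + D(-536)) = -(-231246 + (-536)²) = -(-231246 + 287296) = -1*56050 = -56050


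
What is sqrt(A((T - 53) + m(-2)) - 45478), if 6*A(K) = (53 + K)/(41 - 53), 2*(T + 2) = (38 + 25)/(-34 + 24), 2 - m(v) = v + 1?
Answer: I*sqrt(654882770)/120 ≈ 213.26*I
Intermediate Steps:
m(v) = 1 - v (m(v) = 2 - (v + 1) = 2 - (1 + v) = 2 + (-1 - v) = 1 - v)
T = -103/20 (T = -2 + ((38 + 25)/(-34 + 24))/2 = -2 + (63/(-10))/2 = -2 + (63*(-1/10))/2 = -2 + (1/2)*(-63/10) = -2 - 63/20 = -103/20 ≈ -5.1500)
A(K) = -53/72 - K/72 (A(K) = ((53 + K)/(41 - 53))/6 = ((53 + K)/(-12))/6 = ((53 + K)*(-1/12))/6 = (-53/12 - K/12)/6 = -53/72 - K/72)
sqrt(A((T - 53) + m(-2)) - 45478) = sqrt((-53/72 - ((-103/20 - 53) + (1 - 1*(-2)))/72) - 45478) = sqrt((-53/72 - (-1163/20 + (1 + 2))/72) - 45478) = sqrt((-53/72 - (-1163/20 + 3)/72) - 45478) = sqrt((-53/72 - 1/72*(-1103/20)) - 45478) = sqrt((-53/72 + 1103/1440) - 45478) = sqrt(43/1440 - 45478) = sqrt(-65488277/1440) = I*sqrt(654882770)/120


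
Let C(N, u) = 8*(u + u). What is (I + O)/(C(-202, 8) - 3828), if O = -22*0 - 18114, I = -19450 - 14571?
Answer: 10427/740 ≈ 14.091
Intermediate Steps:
I = -34021
C(N, u) = 16*u (C(N, u) = 8*(2*u) = 16*u)
O = -18114 (O = 0 - 18114 = -18114)
(I + O)/(C(-202, 8) - 3828) = (-34021 - 18114)/(16*8 - 3828) = -52135/(128 - 3828) = -52135/(-3700) = -52135*(-1/3700) = 10427/740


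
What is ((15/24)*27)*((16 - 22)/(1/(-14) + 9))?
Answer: -567/50 ≈ -11.340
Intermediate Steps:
((15/24)*27)*((16 - 22)/(1/(-14) + 9)) = ((15*(1/24))*27)*(-6/(-1/14 + 9)) = ((5/8)*27)*(-6/125/14) = 135*(-6*14/125)/8 = (135/8)*(-84/125) = -567/50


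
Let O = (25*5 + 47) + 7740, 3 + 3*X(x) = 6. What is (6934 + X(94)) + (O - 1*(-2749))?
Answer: 17596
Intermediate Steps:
X(x) = 1 (X(x) = -1 + (⅓)*6 = -1 + 2 = 1)
O = 7912 (O = (125 + 47) + 7740 = 172 + 7740 = 7912)
(6934 + X(94)) + (O - 1*(-2749)) = (6934 + 1) + (7912 - 1*(-2749)) = 6935 + (7912 + 2749) = 6935 + 10661 = 17596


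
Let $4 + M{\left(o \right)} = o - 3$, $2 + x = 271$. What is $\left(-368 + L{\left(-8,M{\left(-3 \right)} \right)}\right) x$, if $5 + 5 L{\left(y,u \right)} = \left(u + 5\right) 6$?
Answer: $-100875$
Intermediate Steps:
$x = 269$ ($x = -2 + 271 = 269$)
$M{\left(o \right)} = -7 + o$ ($M{\left(o \right)} = -4 + \left(o - 3\right) = -4 + \left(-3 + o\right) = -7 + o$)
$L{\left(y,u \right)} = 5 + \frac{6 u}{5}$ ($L{\left(y,u \right)} = -1 + \frac{\left(u + 5\right) 6}{5} = -1 + \frac{\left(5 + u\right) 6}{5} = -1 + \frac{30 + 6 u}{5} = -1 + \left(6 + \frac{6 u}{5}\right) = 5 + \frac{6 u}{5}$)
$\left(-368 + L{\left(-8,M{\left(-3 \right)} \right)}\right) x = \left(-368 + \left(5 + \frac{6 \left(-7 - 3\right)}{5}\right)\right) 269 = \left(-368 + \left(5 + \frac{6}{5} \left(-10\right)\right)\right) 269 = \left(-368 + \left(5 - 12\right)\right) 269 = \left(-368 - 7\right) 269 = \left(-375\right) 269 = -100875$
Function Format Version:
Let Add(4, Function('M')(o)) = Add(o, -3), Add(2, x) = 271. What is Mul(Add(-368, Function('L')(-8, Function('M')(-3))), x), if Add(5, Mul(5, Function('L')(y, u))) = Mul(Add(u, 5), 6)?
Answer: -100875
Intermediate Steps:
x = 269 (x = Add(-2, 271) = 269)
Function('M')(o) = Add(-7, o) (Function('M')(o) = Add(-4, Add(o, -3)) = Add(-4, Add(-3, o)) = Add(-7, o))
Function('L')(y, u) = Add(5, Mul(Rational(6, 5), u)) (Function('L')(y, u) = Add(-1, Mul(Rational(1, 5), Mul(Add(u, 5), 6))) = Add(-1, Mul(Rational(1, 5), Mul(Add(5, u), 6))) = Add(-1, Mul(Rational(1, 5), Add(30, Mul(6, u)))) = Add(-1, Add(6, Mul(Rational(6, 5), u))) = Add(5, Mul(Rational(6, 5), u)))
Mul(Add(-368, Function('L')(-8, Function('M')(-3))), x) = Mul(Add(-368, Add(5, Mul(Rational(6, 5), Add(-7, -3)))), 269) = Mul(Add(-368, Add(5, Mul(Rational(6, 5), -10))), 269) = Mul(Add(-368, Add(5, -12)), 269) = Mul(Add(-368, -7), 269) = Mul(-375, 269) = -100875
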